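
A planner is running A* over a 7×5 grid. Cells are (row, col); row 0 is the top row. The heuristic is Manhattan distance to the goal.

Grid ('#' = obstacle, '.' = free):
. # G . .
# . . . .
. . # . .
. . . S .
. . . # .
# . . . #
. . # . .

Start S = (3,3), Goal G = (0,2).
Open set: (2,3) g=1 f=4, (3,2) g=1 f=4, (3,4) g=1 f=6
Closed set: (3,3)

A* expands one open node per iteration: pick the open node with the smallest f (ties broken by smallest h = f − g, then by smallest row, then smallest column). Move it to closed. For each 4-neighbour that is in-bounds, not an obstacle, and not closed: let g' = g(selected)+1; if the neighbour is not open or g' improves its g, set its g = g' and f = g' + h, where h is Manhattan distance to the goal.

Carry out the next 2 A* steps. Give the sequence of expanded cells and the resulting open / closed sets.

order=[(2,3) → (1,3)]; open=[(0,3) g=3 f=4, (1,2) g=3 f=4, (1,4) g=3 f=6, (2,4) g=2 f=6, (3,2) g=1 f=4, (3,4) g=1 f=6]; closed=[(1,3), (2,3), (3,3)]

step 1: expand (2,3) (f=4, h=3) → closed; open now [(1,3) g=2 f=4, (2,4) g=2 f=6, (3,2) g=1 f=4, (3,4) g=1 f=6]
step 2: expand (1,3) (f=4, h=2) → closed; open now [(0,3) g=3 f=4, (1,2) g=3 f=4, (1,4) g=3 f=6, (2,4) g=2 f=6, (3,2) g=1 f=4, (3,4) g=1 f=6]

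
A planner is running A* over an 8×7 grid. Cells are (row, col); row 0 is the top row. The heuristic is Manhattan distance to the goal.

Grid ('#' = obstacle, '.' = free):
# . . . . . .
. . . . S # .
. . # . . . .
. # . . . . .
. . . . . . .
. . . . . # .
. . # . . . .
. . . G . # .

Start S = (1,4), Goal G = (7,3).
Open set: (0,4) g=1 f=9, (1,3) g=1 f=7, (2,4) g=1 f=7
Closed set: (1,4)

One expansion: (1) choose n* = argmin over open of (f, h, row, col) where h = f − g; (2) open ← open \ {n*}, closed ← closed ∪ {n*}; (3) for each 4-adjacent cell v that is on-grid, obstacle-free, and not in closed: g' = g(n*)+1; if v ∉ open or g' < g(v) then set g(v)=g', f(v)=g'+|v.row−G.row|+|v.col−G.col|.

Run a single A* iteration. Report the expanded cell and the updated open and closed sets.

expanded=(1,3); open=[(0,3) g=2 f=9, (0,4) g=1 f=9, (1,2) g=2 f=9, (2,3) g=2 f=7, (2,4) g=1 f=7]; closed=[(1,3), (1,4)]

step 1: expand (1,3) (f=7, h=6) → closed; open now [(0,3) g=2 f=9, (0,4) g=1 f=9, (1,2) g=2 f=9, (2,3) g=2 f=7, (2,4) g=1 f=7]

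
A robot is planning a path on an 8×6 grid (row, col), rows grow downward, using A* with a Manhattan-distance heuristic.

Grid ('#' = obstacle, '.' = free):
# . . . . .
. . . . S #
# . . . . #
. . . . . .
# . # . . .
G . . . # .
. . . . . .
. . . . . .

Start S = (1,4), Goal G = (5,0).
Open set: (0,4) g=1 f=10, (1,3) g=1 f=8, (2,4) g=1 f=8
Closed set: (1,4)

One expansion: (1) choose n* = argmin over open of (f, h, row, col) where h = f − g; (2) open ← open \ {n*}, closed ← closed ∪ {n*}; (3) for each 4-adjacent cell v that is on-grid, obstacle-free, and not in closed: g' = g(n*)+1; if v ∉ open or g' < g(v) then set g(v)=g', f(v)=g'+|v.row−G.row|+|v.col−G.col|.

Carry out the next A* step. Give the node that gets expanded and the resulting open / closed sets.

expanded=(1,3); open=[(0,3) g=2 f=10, (0,4) g=1 f=10, (1,2) g=2 f=8, (2,3) g=2 f=8, (2,4) g=1 f=8]; closed=[(1,3), (1,4)]

step 1: expand (1,3) (f=8, h=7) → closed; open now [(0,3) g=2 f=10, (0,4) g=1 f=10, (1,2) g=2 f=8, (2,3) g=2 f=8, (2,4) g=1 f=8]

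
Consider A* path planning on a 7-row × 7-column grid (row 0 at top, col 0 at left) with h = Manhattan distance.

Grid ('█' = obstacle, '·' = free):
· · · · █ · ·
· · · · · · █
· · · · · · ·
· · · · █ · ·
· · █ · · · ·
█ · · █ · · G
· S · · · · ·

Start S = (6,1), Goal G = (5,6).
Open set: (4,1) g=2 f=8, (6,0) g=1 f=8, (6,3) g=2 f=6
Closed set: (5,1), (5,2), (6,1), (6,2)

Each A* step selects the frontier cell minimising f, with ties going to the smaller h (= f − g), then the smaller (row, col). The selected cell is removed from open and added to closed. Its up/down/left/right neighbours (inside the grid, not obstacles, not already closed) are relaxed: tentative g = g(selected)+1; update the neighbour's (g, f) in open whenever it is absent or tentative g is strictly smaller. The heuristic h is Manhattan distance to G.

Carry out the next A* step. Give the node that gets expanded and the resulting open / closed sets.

step 1: expand (6,3) (f=6, h=4) → closed; open now [(4,1) g=2 f=8, (6,0) g=1 f=8, (6,4) g=3 f=6]

expanded=(6,3); open=[(4,1) g=2 f=8, (6,0) g=1 f=8, (6,4) g=3 f=6]; closed=[(5,1), (5,2), (6,1), (6,2), (6,3)]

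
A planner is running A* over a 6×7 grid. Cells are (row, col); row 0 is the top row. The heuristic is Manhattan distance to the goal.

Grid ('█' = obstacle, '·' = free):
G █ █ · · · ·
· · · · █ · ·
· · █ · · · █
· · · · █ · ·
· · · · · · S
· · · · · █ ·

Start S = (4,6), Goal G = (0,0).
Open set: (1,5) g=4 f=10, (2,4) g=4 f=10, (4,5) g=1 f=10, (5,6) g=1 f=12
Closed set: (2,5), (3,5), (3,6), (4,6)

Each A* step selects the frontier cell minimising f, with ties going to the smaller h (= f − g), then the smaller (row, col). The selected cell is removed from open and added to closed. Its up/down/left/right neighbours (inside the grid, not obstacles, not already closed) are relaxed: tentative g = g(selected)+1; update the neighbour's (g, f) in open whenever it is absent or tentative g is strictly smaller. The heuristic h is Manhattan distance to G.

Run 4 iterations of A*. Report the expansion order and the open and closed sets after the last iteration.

order=[(1,5) → (0,5) → (0,4) → (0,3)]; open=[(0,6) g=6 f=12, (1,3) g=8 f=12, (1,6) g=5 f=12, (2,4) g=4 f=10, (4,5) g=1 f=10, (5,6) g=1 f=12]; closed=[(0,3), (0,4), (0,5), (1,5), (2,5), (3,5), (3,6), (4,6)]

step 1: expand (1,5) (f=10, h=6) → closed; open now [(0,5) g=5 f=10, (1,6) g=5 f=12, (2,4) g=4 f=10, (4,5) g=1 f=10, (5,6) g=1 f=12]
step 2: expand (0,5) (f=10, h=5) → closed; open now [(0,4) g=6 f=10, (0,6) g=6 f=12, (1,6) g=5 f=12, (2,4) g=4 f=10, (4,5) g=1 f=10, (5,6) g=1 f=12]
step 3: expand (0,4) (f=10, h=4) → closed; open now [(0,3) g=7 f=10, (0,6) g=6 f=12, (1,6) g=5 f=12, (2,4) g=4 f=10, (4,5) g=1 f=10, (5,6) g=1 f=12]
step 4: expand (0,3) (f=10, h=3) → closed; open now [(0,6) g=6 f=12, (1,3) g=8 f=12, (1,6) g=5 f=12, (2,4) g=4 f=10, (4,5) g=1 f=10, (5,6) g=1 f=12]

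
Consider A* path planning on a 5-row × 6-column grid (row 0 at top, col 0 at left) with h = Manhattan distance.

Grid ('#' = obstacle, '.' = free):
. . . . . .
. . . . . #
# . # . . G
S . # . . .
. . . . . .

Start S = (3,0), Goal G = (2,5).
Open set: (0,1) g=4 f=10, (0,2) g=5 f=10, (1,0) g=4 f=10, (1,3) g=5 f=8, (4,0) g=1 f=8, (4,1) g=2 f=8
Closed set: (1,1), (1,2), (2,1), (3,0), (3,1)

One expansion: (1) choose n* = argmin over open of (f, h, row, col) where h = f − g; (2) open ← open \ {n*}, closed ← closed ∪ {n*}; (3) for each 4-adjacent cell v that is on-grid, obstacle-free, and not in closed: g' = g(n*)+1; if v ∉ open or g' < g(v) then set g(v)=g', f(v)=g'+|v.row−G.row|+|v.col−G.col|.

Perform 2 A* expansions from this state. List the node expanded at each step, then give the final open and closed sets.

order=[(1,3) → (1,4)]; open=[(0,1) g=4 f=10, (0,2) g=5 f=10, (0,3) g=6 f=10, (0,4) g=7 f=10, (1,0) g=4 f=10, (2,3) g=6 f=8, (2,4) g=7 f=8, (4,0) g=1 f=8, (4,1) g=2 f=8]; closed=[(1,1), (1,2), (1,3), (1,4), (2,1), (3,0), (3,1)]

step 1: expand (1,3) (f=8, h=3) → closed; open now [(0,1) g=4 f=10, (0,2) g=5 f=10, (0,3) g=6 f=10, (1,0) g=4 f=10, (1,4) g=6 f=8, (2,3) g=6 f=8, (4,0) g=1 f=8, (4,1) g=2 f=8]
step 2: expand (1,4) (f=8, h=2) → closed; open now [(0,1) g=4 f=10, (0,2) g=5 f=10, (0,3) g=6 f=10, (0,4) g=7 f=10, (1,0) g=4 f=10, (2,3) g=6 f=8, (2,4) g=7 f=8, (4,0) g=1 f=8, (4,1) g=2 f=8]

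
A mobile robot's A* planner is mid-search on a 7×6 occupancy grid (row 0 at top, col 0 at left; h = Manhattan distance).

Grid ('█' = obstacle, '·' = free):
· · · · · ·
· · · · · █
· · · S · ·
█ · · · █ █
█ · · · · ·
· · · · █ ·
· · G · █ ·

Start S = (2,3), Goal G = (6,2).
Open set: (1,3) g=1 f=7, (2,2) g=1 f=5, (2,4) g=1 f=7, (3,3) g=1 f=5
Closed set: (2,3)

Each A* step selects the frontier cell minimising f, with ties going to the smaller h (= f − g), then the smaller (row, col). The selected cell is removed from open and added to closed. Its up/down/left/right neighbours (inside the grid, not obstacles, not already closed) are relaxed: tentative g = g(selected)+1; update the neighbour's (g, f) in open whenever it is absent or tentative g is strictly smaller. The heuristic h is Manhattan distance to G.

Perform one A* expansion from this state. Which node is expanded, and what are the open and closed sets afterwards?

expanded=(2,2); open=[(1,2) g=2 f=7, (1,3) g=1 f=7, (2,1) g=2 f=7, (2,4) g=1 f=7, (3,2) g=2 f=5, (3,3) g=1 f=5]; closed=[(2,2), (2,3)]

step 1: expand (2,2) (f=5, h=4) → closed; open now [(1,2) g=2 f=7, (1,3) g=1 f=7, (2,1) g=2 f=7, (2,4) g=1 f=7, (3,2) g=2 f=5, (3,3) g=1 f=5]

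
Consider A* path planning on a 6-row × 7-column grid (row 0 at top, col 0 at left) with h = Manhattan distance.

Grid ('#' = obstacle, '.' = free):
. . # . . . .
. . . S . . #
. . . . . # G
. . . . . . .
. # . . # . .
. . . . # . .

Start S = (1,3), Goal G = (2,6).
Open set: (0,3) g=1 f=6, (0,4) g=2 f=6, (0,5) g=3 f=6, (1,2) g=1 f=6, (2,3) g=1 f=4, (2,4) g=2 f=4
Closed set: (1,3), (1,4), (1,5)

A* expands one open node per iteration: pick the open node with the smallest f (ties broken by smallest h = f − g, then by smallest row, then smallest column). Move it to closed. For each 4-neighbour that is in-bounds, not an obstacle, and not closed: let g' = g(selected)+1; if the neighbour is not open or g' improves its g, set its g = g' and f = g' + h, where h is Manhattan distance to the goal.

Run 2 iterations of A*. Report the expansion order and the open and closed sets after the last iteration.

order=[(2,4) → (2,3)]; open=[(0,3) g=1 f=6, (0,4) g=2 f=6, (0,5) g=3 f=6, (1,2) g=1 f=6, (2,2) g=2 f=6, (3,3) g=2 f=6, (3,4) g=3 f=6]; closed=[(1,3), (1,4), (1,5), (2,3), (2,4)]

step 1: expand (2,4) (f=4, h=2) → closed; open now [(0,3) g=1 f=6, (0,4) g=2 f=6, (0,5) g=3 f=6, (1,2) g=1 f=6, (2,3) g=1 f=4, (3,4) g=3 f=6]
step 2: expand (2,3) (f=4, h=3) → closed; open now [(0,3) g=1 f=6, (0,4) g=2 f=6, (0,5) g=3 f=6, (1,2) g=1 f=6, (2,2) g=2 f=6, (3,3) g=2 f=6, (3,4) g=3 f=6]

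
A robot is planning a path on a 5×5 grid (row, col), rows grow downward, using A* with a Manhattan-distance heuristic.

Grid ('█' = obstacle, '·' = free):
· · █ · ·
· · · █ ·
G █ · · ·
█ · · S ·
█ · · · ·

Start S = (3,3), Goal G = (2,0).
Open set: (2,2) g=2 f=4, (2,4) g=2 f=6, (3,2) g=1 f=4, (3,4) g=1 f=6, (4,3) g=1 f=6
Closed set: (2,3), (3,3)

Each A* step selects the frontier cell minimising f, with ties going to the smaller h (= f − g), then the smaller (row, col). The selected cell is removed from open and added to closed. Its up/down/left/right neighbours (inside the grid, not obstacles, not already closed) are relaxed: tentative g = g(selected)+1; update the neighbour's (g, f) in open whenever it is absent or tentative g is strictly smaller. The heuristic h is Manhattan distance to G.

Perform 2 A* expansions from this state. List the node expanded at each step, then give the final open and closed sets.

step 1: expand (2,2) (f=4, h=2) → closed; open now [(1,2) g=3 f=6, (2,4) g=2 f=6, (3,2) g=1 f=4, (3,4) g=1 f=6, (4,3) g=1 f=6]
step 2: expand (3,2) (f=4, h=3) → closed; open now [(1,2) g=3 f=6, (2,4) g=2 f=6, (3,1) g=2 f=4, (3,4) g=1 f=6, (4,2) g=2 f=6, (4,3) g=1 f=6]

order=[(2,2) → (3,2)]; open=[(1,2) g=3 f=6, (2,4) g=2 f=6, (3,1) g=2 f=4, (3,4) g=1 f=6, (4,2) g=2 f=6, (4,3) g=1 f=6]; closed=[(2,2), (2,3), (3,2), (3,3)]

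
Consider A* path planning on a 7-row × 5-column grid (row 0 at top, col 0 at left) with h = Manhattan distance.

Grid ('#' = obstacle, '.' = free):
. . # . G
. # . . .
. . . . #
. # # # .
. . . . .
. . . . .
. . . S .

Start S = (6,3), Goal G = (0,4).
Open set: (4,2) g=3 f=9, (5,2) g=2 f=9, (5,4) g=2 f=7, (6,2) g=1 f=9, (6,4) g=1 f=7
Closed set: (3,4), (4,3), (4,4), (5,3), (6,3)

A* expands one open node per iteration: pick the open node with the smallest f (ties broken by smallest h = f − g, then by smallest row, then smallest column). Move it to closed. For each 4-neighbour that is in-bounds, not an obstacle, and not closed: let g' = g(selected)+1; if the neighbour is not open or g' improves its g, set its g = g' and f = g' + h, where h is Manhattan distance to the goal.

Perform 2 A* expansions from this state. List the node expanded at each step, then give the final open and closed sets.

order=[(5,4) → (6,4)]; open=[(4,2) g=3 f=9, (5,2) g=2 f=9, (6,2) g=1 f=9]; closed=[(3,4), (4,3), (4,4), (5,3), (5,4), (6,3), (6,4)]

step 1: expand (5,4) (f=7, h=5) → closed; open now [(4,2) g=3 f=9, (5,2) g=2 f=9, (6,2) g=1 f=9, (6,4) g=1 f=7]
step 2: expand (6,4) (f=7, h=6) → closed; open now [(4,2) g=3 f=9, (5,2) g=2 f=9, (6,2) g=1 f=9]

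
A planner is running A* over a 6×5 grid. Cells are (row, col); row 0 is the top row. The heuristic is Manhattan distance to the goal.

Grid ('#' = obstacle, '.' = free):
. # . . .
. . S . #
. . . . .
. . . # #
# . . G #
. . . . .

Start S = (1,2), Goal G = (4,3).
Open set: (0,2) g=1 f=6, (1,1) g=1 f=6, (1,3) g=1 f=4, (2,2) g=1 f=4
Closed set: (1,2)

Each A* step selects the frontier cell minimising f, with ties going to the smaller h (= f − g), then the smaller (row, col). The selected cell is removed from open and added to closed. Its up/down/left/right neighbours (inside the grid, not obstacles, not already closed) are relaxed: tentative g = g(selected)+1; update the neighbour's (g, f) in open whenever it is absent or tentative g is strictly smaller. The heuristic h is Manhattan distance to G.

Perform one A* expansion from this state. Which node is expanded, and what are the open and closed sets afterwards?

step 1: expand (1,3) (f=4, h=3) → closed; open now [(0,2) g=1 f=6, (0,3) g=2 f=6, (1,1) g=1 f=6, (2,2) g=1 f=4, (2,3) g=2 f=4]

expanded=(1,3); open=[(0,2) g=1 f=6, (0,3) g=2 f=6, (1,1) g=1 f=6, (2,2) g=1 f=4, (2,3) g=2 f=4]; closed=[(1,2), (1,3)]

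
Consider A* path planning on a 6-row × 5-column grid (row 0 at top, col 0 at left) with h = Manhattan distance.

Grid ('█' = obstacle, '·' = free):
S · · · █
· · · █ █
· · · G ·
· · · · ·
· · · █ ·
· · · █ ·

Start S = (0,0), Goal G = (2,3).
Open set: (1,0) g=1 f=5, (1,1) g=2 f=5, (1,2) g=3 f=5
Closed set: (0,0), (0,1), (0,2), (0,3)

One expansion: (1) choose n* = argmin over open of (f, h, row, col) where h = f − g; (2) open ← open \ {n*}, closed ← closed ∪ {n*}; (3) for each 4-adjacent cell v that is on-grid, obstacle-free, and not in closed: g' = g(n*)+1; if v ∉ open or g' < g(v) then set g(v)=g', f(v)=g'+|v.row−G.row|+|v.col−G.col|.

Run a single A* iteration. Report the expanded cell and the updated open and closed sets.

expanded=(1,2); open=[(1,0) g=1 f=5, (1,1) g=2 f=5, (2,2) g=4 f=5]; closed=[(0,0), (0,1), (0,2), (0,3), (1,2)]

step 1: expand (1,2) (f=5, h=2) → closed; open now [(1,0) g=1 f=5, (1,1) g=2 f=5, (2,2) g=4 f=5]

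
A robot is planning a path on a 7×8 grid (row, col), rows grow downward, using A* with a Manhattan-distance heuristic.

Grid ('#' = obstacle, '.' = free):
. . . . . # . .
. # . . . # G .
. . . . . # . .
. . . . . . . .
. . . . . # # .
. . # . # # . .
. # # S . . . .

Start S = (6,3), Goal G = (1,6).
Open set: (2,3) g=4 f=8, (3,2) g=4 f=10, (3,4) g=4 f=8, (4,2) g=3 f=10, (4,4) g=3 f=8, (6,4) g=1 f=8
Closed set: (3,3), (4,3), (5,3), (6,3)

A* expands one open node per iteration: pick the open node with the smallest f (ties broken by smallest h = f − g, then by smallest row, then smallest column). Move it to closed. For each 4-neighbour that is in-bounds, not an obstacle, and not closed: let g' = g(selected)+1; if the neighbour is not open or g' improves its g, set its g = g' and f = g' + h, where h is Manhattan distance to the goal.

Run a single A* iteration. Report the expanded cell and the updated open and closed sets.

step 1: expand (2,3) (f=8, h=4) → closed; open now [(1,3) g=5 f=8, (2,2) g=5 f=10, (2,4) g=5 f=8, (3,2) g=4 f=10, (3,4) g=4 f=8, (4,2) g=3 f=10, (4,4) g=3 f=8, (6,4) g=1 f=8]

expanded=(2,3); open=[(1,3) g=5 f=8, (2,2) g=5 f=10, (2,4) g=5 f=8, (3,2) g=4 f=10, (3,4) g=4 f=8, (4,2) g=3 f=10, (4,4) g=3 f=8, (6,4) g=1 f=8]; closed=[(2,3), (3,3), (4,3), (5,3), (6,3)]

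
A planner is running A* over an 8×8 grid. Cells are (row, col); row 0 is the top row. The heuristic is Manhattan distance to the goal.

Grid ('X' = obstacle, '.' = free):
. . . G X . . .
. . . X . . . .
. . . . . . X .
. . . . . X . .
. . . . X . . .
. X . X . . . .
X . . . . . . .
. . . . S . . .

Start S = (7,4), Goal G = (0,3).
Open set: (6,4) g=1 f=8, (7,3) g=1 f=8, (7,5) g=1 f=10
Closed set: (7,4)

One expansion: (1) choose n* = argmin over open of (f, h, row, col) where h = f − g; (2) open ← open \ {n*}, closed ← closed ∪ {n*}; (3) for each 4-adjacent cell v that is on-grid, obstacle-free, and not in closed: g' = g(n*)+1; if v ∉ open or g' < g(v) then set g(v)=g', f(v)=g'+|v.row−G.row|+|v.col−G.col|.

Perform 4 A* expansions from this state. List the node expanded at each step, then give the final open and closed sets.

step 1: expand (6,4) (f=8, h=7) → closed; open now [(5,4) g=2 f=8, (6,3) g=2 f=8, (6,5) g=2 f=10, (7,3) g=1 f=8, (7,5) g=1 f=10]
step 2: expand (5,4) (f=8, h=6) → closed; open now [(5,5) g=3 f=10, (6,3) g=2 f=8, (6,5) g=2 f=10, (7,3) g=1 f=8, (7,5) g=1 f=10]
step 3: expand (6,3) (f=8, h=6) → closed; open now [(5,5) g=3 f=10, (6,2) g=3 f=10, (6,5) g=2 f=10, (7,3) g=1 f=8, (7,5) g=1 f=10]
step 4: expand (7,3) (f=8, h=7) → closed; open now [(5,5) g=3 f=10, (6,2) g=3 f=10, (6,5) g=2 f=10, (7,2) g=2 f=10, (7,5) g=1 f=10]

order=[(6,4) → (5,4) → (6,3) → (7,3)]; open=[(5,5) g=3 f=10, (6,2) g=3 f=10, (6,5) g=2 f=10, (7,2) g=2 f=10, (7,5) g=1 f=10]; closed=[(5,4), (6,3), (6,4), (7,3), (7,4)]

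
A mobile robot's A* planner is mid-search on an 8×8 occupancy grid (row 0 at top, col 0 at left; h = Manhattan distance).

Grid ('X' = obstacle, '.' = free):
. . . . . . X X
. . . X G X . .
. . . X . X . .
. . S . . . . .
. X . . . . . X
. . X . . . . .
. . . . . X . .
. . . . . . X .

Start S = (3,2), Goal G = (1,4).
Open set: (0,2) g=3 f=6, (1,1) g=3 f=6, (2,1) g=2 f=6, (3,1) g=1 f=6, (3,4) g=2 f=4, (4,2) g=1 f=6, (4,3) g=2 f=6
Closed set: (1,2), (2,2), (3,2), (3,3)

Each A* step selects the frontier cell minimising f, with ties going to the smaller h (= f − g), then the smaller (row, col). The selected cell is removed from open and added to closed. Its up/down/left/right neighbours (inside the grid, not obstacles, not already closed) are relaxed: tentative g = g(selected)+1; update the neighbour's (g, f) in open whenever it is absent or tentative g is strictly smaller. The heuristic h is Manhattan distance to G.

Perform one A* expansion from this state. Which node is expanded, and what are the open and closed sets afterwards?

step 1: expand (3,4) (f=4, h=2) → closed; open now [(0,2) g=3 f=6, (1,1) g=3 f=6, (2,1) g=2 f=6, (2,4) g=3 f=4, (3,1) g=1 f=6, (3,5) g=3 f=6, (4,2) g=1 f=6, (4,3) g=2 f=6, (4,4) g=3 f=6]

expanded=(3,4); open=[(0,2) g=3 f=6, (1,1) g=3 f=6, (2,1) g=2 f=6, (2,4) g=3 f=4, (3,1) g=1 f=6, (3,5) g=3 f=6, (4,2) g=1 f=6, (4,3) g=2 f=6, (4,4) g=3 f=6]; closed=[(1,2), (2,2), (3,2), (3,3), (3,4)]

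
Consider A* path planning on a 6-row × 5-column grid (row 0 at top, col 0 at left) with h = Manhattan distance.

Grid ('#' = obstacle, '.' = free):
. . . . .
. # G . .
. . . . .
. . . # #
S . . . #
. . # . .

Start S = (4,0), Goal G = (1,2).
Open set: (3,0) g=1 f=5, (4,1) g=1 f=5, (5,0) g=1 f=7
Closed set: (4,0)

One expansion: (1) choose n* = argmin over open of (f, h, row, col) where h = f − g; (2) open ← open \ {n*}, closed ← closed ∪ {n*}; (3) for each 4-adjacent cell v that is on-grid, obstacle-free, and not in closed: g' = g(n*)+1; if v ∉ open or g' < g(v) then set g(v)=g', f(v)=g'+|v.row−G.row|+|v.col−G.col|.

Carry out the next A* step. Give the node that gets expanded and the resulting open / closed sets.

expanded=(3,0); open=[(2,0) g=2 f=5, (3,1) g=2 f=5, (4,1) g=1 f=5, (5,0) g=1 f=7]; closed=[(3,0), (4,0)]

step 1: expand (3,0) (f=5, h=4) → closed; open now [(2,0) g=2 f=5, (3,1) g=2 f=5, (4,1) g=1 f=5, (5,0) g=1 f=7]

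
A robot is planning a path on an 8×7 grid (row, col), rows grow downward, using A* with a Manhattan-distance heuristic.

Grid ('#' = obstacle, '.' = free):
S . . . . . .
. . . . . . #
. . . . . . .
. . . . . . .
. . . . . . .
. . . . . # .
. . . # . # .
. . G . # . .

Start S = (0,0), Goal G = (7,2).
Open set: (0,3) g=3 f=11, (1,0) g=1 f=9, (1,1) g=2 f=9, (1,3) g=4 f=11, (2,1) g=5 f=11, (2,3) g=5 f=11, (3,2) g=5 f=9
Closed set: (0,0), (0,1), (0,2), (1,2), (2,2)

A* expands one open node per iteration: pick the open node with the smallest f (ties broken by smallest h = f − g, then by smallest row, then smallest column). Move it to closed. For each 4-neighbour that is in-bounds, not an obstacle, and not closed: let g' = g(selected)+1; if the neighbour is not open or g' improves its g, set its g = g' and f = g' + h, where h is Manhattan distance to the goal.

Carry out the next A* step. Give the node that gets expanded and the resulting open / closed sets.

expanded=(3,2); open=[(0,3) g=3 f=11, (1,0) g=1 f=9, (1,1) g=2 f=9, (1,3) g=4 f=11, (2,1) g=5 f=11, (2,3) g=5 f=11, (3,1) g=6 f=11, (3,3) g=6 f=11, (4,2) g=6 f=9]; closed=[(0,0), (0,1), (0,2), (1,2), (2,2), (3,2)]

step 1: expand (3,2) (f=9, h=4) → closed; open now [(0,3) g=3 f=11, (1,0) g=1 f=9, (1,1) g=2 f=9, (1,3) g=4 f=11, (2,1) g=5 f=11, (2,3) g=5 f=11, (3,1) g=6 f=11, (3,3) g=6 f=11, (4,2) g=6 f=9]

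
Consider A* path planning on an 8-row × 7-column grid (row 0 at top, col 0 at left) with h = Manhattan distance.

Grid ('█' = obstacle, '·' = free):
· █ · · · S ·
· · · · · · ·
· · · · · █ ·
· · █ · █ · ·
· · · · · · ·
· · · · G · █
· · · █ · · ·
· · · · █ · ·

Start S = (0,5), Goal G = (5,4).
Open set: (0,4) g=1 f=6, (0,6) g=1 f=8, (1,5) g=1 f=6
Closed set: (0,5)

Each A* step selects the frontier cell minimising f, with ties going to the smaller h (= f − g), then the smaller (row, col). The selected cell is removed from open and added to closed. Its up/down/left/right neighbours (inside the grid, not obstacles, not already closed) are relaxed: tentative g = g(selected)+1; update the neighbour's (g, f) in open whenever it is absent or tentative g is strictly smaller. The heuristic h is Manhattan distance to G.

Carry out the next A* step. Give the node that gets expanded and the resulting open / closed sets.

step 1: expand (0,4) (f=6, h=5) → closed; open now [(0,3) g=2 f=8, (0,6) g=1 f=8, (1,4) g=2 f=6, (1,5) g=1 f=6]

expanded=(0,4); open=[(0,3) g=2 f=8, (0,6) g=1 f=8, (1,4) g=2 f=6, (1,5) g=1 f=6]; closed=[(0,4), (0,5)]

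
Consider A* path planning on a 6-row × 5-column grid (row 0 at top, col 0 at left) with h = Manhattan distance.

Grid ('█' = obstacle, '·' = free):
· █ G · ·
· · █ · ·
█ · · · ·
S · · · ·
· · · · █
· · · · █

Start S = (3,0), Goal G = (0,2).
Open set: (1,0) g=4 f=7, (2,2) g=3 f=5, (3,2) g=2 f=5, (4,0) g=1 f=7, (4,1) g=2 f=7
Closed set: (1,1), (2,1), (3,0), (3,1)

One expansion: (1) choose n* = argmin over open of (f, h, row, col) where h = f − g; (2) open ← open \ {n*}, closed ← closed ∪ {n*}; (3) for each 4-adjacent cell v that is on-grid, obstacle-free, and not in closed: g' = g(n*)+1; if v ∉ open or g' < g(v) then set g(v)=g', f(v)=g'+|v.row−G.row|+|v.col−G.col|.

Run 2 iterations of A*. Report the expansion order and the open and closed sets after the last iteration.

order=[(2,2) → (3,2)]; open=[(1,0) g=4 f=7, (2,3) g=4 f=7, (3,3) g=3 f=7, (4,0) g=1 f=7, (4,1) g=2 f=7, (4,2) g=3 f=7]; closed=[(1,1), (2,1), (2,2), (3,0), (3,1), (3,2)]

step 1: expand (2,2) (f=5, h=2) → closed; open now [(1,0) g=4 f=7, (2,3) g=4 f=7, (3,2) g=2 f=5, (4,0) g=1 f=7, (4,1) g=2 f=7]
step 2: expand (3,2) (f=5, h=3) → closed; open now [(1,0) g=4 f=7, (2,3) g=4 f=7, (3,3) g=3 f=7, (4,0) g=1 f=7, (4,1) g=2 f=7, (4,2) g=3 f=7]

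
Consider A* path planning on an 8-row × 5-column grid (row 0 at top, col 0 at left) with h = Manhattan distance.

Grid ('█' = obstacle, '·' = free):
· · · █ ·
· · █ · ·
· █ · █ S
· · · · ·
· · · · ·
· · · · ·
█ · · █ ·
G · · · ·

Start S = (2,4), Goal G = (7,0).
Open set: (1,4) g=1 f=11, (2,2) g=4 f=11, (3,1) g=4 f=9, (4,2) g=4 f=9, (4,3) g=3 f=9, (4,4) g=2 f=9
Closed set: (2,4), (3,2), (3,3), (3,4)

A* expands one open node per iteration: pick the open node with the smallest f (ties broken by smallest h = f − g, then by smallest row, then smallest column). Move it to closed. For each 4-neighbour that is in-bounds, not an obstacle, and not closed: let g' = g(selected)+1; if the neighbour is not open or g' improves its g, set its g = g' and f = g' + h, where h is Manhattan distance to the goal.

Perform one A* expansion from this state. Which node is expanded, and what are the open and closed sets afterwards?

step 1: expand (3,1) (f=9, h=5) → closed; open now [(1,4) g=1 f=11, (2,2) g=4 f=11, (3,0) g=5 f=9, (4,1) g=5 f=9, (4,2) g=4 f=9, (4,3) g=3 f=9, (4,4) g=2 f=9]

expanded=(3,1); open=[(1,4) g=1 f=11, (2,2) g=4 f=11, (3,0) g=5 f=9, (4,1) g=5 f=9, (4,2) g=4 f=9, (4,3) g=3 f=9, (4,4) g=2 f=9]; closed=[(2,4), (3,1), (3,2), (3,3), (3,4)]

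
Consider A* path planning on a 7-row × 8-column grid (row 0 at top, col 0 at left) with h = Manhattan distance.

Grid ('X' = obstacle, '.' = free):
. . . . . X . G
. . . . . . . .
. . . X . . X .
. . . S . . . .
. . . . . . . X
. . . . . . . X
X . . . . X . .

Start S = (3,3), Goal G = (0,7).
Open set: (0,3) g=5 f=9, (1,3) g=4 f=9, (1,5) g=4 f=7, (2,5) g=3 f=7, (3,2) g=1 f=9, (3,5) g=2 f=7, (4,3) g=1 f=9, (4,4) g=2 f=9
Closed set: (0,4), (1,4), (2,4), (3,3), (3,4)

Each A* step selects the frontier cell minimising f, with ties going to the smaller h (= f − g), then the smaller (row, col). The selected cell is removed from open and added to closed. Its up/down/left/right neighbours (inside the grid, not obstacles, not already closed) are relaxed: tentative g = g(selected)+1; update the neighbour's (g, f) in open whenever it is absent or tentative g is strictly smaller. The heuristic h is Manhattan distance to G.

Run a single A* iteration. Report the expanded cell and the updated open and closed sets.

step 1: expand (1,5) (f=7, h=3) → closed; open now [(0,3) g=5 f=9, (1,3) g=4 f=9, (1,6) g=5 f=7, (2,5) g=3 f=7, (3,2) g=1 f=9, (3,5) g=2 f=7, (4,3) g=1 f=9, (4,4) g=2 f=9]

expanded=(1,5); open=[(0,3) g=5 f=9, (1,3) g=4 f=9, (1,6) g=5 f=7, (2,5) g=3 f=7, (3,2) g=1 f=9, (3,5) g=2 f=7, (4,3) g=1 f=9, (4,4) g=2 f=9]; closed=[(0,4), (1,4), (1,5), (2,4), (3,3), (3,4)]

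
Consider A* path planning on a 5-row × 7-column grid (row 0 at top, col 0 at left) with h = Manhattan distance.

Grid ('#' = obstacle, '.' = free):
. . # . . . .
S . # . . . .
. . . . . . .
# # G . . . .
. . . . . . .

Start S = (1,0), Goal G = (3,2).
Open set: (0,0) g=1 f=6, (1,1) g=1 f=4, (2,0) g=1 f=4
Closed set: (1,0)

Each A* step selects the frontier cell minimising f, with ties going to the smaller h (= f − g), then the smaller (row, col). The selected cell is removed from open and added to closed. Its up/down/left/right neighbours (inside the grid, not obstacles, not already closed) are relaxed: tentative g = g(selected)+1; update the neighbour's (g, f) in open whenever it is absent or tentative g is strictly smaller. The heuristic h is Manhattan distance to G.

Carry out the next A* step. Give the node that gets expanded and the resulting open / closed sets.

expanded=(1,1); open=[(0,0) g=1 f=6, (0,1) g=2 f=6, (2,0) g=1 f=4, (2,1) g=2 f=4]; closed=[(1,0), (1,1)]

step 1: expand (1,1) (f=4, h=3) → closed; open now [(0,0) g=1 f=6, (0,1) g=2 f=6, (2,0) g=1 f=4, (2,1) g=2 f=4]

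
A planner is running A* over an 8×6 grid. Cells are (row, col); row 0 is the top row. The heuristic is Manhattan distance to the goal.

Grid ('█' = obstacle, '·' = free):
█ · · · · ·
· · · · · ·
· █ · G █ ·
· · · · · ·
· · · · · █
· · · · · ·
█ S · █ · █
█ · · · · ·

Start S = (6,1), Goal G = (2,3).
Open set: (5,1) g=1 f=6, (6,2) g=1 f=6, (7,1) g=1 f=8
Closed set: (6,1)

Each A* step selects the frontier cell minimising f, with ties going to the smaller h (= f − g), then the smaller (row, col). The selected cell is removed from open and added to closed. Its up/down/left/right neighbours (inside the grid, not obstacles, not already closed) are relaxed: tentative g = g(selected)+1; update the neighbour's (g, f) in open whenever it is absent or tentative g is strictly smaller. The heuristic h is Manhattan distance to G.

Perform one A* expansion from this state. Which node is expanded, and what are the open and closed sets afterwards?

step 1: expand (5,1) (f=6, h=5) → closed; open now [(4,1) g=2 f=6, (5,0) g=2 f=8, (5,2) g=2 f=6, (6,2) g=1 f=6, (7,1) g=1 f=8]

expanded=(5,1); open=[(4,1) g=2 f=6, (5,0) g=2 f=8, (5,2) g=2 f=6, (6,2) g=1 f=6, (7,1) g=1 f=8]; closed=[(5,1), (6,1)]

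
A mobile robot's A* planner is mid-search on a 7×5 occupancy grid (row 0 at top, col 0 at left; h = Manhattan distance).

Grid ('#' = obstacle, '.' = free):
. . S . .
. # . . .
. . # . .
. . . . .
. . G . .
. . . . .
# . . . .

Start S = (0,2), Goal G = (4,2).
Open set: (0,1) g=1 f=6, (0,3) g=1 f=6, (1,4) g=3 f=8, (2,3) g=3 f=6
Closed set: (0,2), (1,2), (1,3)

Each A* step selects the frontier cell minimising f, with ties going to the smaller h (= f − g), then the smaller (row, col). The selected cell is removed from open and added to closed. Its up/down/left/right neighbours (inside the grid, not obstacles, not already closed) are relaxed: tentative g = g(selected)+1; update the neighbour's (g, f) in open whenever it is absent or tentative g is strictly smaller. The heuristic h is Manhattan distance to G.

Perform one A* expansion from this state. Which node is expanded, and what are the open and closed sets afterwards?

expanded=(2,3); open=[(0,1) g=1 f=6, (0,3) g=1 f=6, (1,4) g=3 f=8, (2,4) g=4 f=8, (3,3) g=4 f=6]; closed=[(0,2), (1,2), (1,3), (2,3)]

step 1: expand (2,3) (f=6, h=3) → closed; open now [(0,1) g=1 f=6, (0,3) g=1 f=6, (1,4) g=3 f=8, (2,4) g=4 f=8, (3,3) g=4 f=6]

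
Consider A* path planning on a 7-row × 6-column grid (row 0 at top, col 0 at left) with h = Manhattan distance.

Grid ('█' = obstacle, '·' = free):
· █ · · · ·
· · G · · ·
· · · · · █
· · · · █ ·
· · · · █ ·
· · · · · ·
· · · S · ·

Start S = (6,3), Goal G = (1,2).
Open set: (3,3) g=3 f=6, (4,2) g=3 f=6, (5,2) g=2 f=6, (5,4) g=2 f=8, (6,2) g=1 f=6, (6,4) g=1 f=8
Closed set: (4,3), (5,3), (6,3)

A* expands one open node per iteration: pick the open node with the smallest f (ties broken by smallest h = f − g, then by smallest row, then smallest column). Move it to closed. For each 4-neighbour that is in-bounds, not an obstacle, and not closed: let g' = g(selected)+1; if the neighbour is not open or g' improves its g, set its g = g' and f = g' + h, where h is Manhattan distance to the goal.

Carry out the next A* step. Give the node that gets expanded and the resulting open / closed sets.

expanded=(3,3); open=[(2,3) g=4 f=6, (3,2) g=4 f=6, (4,2) g=3 f=6, (5,2) g=2 f=6, (5,4) g=2 f=8, (6,2) g=1 f=6, (6,4) g=1 f=8]; closed=[(3,3), (4,3), (5,3), (6,3)]

step 1: expand (3,3) (f=6, h=3) → closed; open now [(2,3) g=4 f=6, (3,2) g=4 f=6, (4,2) g=3 f=6, (5,2) g=2 f=6, (5,4) g=2 f=8, (6,2) g=1 f=6, (6,4) g=1 f=8]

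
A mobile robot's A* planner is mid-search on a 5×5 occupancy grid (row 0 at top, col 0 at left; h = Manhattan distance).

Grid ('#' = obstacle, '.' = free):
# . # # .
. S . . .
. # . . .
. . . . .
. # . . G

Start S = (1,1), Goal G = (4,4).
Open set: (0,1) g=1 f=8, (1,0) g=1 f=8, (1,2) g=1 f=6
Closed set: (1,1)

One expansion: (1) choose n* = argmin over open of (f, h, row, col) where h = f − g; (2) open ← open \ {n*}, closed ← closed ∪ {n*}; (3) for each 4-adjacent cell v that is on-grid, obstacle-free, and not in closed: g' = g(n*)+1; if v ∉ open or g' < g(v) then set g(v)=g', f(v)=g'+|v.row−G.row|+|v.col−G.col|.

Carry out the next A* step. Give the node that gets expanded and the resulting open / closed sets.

expanded=(1,2); open=[(0,1) g=1 f=8, (1,0) g=1 f=8, (1,3) g=2 f=6, (2,2) g=2 f=6]; closed=[(1,1), (1,2)]

step 1: expand (1,2) (f=6, h=5) → closed; open now [(0,1) g=1 f=8, (1,0) g=1 f=8, (1,3) g=2 f=6, (2,2) g=2 f=6]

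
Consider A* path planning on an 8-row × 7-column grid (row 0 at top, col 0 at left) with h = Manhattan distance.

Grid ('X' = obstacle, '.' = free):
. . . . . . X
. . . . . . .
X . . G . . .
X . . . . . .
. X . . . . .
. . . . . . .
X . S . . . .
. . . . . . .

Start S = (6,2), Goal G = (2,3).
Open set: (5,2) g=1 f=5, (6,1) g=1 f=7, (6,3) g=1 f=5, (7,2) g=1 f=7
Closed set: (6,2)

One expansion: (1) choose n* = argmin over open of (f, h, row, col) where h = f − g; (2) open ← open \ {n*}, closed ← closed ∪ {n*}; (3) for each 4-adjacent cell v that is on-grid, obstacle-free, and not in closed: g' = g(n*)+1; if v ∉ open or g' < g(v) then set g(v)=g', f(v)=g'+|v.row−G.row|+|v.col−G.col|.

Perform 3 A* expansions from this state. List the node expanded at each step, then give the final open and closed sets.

order=[(5,2) → (4,2) → (3,2)]; open=[(2,2) g=4 f=5, (3,1) g=4 f=7, (3,3) g=4 f=5, (4,3) g=3 f=5, (5,1) g=2 f=7, (5,3) g=2 f=5, (6,1) g=1 f=7, (6,3) g=1 f=5, (7,2) g=1 f=7]; closed=[(3,2), (4,2), (5,2), (6,2)]

step 1: expand (5,2) (f=5, h=4) → closed; open now [(4,2) g=2 f=5, (5,1) g=2 f=7, (5,3) g=2 f=5, (6,1) g=1 f=7, (6,3) g=1 f=5, (7,2) g=1 f=7]
step 2: expand (4,2) (f=5, h=3) → closed; open now [(3,2) g=3 f=5, (4,3) g=3 f=5, (5,1) g=2 f=7, (5,3) g=2 f=5, (6,1) g=1 f=7, (6,3) g=1 f=5, (7,2) g=1 f=7]
step 3: expand (3,2) (f=5, h=2) → closed; open now [(2,2) g=4 f=5, (3,1) g=4 f=7, (3,3) g=4 f=5, (4,3) g=3 f=5, (5,1) g=2 f=7, (5,3) g=2 f=5, (6,1) g=1 f=7, (6,3) g=1 f=5, (7,2) g=1 f=7]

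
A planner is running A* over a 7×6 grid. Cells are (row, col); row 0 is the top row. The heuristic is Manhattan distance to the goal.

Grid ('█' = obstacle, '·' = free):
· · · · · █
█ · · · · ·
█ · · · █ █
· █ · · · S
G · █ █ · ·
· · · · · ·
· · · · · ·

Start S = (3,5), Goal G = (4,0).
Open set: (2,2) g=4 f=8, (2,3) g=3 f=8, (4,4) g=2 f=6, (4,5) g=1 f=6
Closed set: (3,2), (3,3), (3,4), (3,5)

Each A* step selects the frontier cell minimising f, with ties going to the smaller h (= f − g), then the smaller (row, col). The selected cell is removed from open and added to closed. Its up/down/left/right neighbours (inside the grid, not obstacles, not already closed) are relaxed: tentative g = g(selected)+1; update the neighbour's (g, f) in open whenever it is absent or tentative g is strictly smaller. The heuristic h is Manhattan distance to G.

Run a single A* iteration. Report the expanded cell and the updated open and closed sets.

step 1: expand (4,4) (f=6, h=4) → closed; open now [(2,2) g=4 f=8, (2,3) g=3 f=8, (4,5) g=1 f=6, (5,4) g=3 f=8]

expanded=(4,4); open=[(2,2) g=4 f=8, (2,3) g=3 f=8, (4,5) g=1 f=6, (5,4) g=3 f=8]; closed=[(3,2), (3,3), (3,4), (3,5), (4,4)]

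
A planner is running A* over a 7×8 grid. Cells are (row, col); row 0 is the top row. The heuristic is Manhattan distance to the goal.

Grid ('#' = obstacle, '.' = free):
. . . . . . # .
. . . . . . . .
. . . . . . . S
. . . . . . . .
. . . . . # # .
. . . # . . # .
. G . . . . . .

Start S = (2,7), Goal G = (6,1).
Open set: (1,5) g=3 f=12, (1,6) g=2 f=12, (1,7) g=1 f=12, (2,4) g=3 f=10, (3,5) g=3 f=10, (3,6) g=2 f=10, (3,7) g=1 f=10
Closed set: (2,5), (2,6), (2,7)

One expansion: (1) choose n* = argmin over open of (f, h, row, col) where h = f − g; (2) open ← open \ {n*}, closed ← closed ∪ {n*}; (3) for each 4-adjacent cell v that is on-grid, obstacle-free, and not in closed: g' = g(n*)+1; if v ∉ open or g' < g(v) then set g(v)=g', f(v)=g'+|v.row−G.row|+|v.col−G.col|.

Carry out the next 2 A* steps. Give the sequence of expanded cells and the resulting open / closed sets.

step 1: expand (2,4) (f=10, h=7) → closed; open now [(1,4) g=4 f=12, (1,5) g=3 f=12, (1,6) g=2 f=12, (1,7) g=1 f=12, (2,3) g=4 f=10, (3,4) g=4 f=10, (3,5) g=3 f=10, (3,6) g=2 f=10, (3,7) g=1 f=10]
step 2: expand (2,3) (f=10, h=6) → closed; open now [(1,3) g=5 f=12, (1,4) g=4 f=12, (1,5) g=3 f=12, (1,6) g=2 f=12, (1,7) g=1 f=12, (2,2) g=5 f=10, (3,3) g=5 f=10, (3,4) g=4 f=10, (3,5) g=3 f=10, (3,6) g=2 f=10, (3,7) g=1 f=10]

order=[(2,4) → (2,3)]; open=[(1,3) g=5 f=12, (1,4) g=4 f=12, (1,5) g=3 f=12, (1,6) g=2 f=12, (1,7) g=1 f=12, (2,2) g=5 f=10, (3,3) g=5 f=10, (3,4) g=4 f=10, (3,5) g=3 f=10, (3,6) g=2 f=10, (3,7) g=1 f=10]; closed=[(2,3), (2,4), (2,5), (2,6), (2,7)]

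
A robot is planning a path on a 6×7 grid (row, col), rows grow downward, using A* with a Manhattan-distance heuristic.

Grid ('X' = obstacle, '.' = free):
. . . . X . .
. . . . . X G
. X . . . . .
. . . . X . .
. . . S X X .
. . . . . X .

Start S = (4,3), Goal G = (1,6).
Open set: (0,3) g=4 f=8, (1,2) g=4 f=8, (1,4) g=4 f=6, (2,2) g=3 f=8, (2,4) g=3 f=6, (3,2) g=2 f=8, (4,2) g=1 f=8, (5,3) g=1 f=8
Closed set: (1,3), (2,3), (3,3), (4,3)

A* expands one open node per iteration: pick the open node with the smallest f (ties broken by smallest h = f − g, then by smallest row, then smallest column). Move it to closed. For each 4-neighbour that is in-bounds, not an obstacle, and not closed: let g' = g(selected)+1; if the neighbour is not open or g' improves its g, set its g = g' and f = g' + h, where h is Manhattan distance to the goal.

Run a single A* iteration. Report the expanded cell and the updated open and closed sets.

step 1: expand (1,4) (f=6, h=2) → closed; open now [(0,3) g=4 f=8, (1,2) g=4 f=8, (2,2) g=3 f=8, (2,4) g=3 f=6, (3,2) g=2 f=8, (4,2) g=1 f=8, (5,3) g=1 f=8]

expanded=(1,4); open=[(0,3) g=4 f=8, (1,2) g=4 f=8, (2,2) g=3 f=8, (2,4) g=3 f=6, (3,2) g=2 f=8, (4,2) g=1 f=8, (5,3) g=1 f=8]; closed=[(1,3), (1,4), (2,3), (3,3), (4,3)]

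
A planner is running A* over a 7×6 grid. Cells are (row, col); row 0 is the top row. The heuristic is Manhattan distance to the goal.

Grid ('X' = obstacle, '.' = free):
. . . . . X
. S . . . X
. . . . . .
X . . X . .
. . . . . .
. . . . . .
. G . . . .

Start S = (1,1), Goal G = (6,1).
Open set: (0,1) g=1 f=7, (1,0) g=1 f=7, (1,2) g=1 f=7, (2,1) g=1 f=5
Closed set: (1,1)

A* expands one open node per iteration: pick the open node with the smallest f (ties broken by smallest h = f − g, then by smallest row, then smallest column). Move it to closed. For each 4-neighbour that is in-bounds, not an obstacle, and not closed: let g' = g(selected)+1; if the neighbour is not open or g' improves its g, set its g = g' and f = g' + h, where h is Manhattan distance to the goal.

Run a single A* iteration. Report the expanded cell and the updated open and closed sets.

expanded=(2,1); open=[(0,1) g=1 f=7, (1,0) g=1 f=7, (1,2) g=1 f=7, (2,0) g=2 f=7, (2,2) g=2 f=7, (3,1) g=2 f=5]; closed=[(1,1), (2,1)]

step 1: expand (2,1) (f=5, h=4) → closed; open now [(0,1) g=1 f=7, (1,0) g=1 f=7, (1,2) g=1 f=7, (2,0) g=2 f=7, (2,2) g=2 f=7, (3,1) g=2 f=5]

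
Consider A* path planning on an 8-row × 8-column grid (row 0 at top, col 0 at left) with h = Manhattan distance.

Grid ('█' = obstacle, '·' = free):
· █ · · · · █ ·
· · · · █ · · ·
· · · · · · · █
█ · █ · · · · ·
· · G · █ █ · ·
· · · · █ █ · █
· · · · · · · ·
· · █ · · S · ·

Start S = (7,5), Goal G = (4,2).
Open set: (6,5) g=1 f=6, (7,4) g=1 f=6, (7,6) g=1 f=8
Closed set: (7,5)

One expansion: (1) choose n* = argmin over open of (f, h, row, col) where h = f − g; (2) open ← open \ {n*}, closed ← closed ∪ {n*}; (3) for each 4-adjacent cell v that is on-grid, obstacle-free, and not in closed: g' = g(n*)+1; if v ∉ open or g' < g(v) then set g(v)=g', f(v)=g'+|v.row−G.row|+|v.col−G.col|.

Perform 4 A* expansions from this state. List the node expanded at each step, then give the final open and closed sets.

order=[(6,5) → (6,4) → (6,3) → (5,3)]; open=[(4,3) g=5 f=6, (5,2) g=5 f=6, (6,2) g=4 f=6, (6,6) g=2 f=8, (7,3) g=4 f=8, (7,4) g=1 f=6, (7,6) g=1 f=8]; closed=[(5,3), (6,3), (6,4), (6,5), (7,5)]

step 1: expand (6,5) (f=6, h=5) → closed; open now [(6,4) g=2 f=6, (6,6) g=2 f=8, (7,4) g=1 f=6, (7,6) g=1 f=8]
step 2: expand (6,4) (f=6, h=4) → closed; open now [(6,3) g=3 f=6, (6,6) g=2 f=8, (7,4) g=1 f=6, (7,6) g=1 f=8]
step 3: expand (6,3) (f=6, h=3) → closed; open now [(5,3) g=4 f=6, (6,2) g=4 f=6, (6,6) g=2 f=8, (7,3) g=4 f=8, (7,4) g=1 f=6, (7,6) g=1 f=8]
step 4: expand (5,3) (f=6, h=2) → closed; open now [(4,3) g=5 f=6, (5,2) g=5 f=6, (6,2) g=4 f=6, (6,6) g=2 f=8, (7,3) g=4 f=8, (7,4) g=1 f=6, (7,6) g=1 f=8]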